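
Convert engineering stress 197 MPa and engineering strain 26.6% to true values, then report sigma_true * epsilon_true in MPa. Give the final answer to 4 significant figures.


sigma_true = sigma_eng * (1 + epsilon_eng)
sigma_true = 197 * (1 + 0.266) = 249.402 MPa
epsilon_true = ln(1 + epsilon_eng)
epsilon_true = ln(1 + 0.266) = 0.235862
sigma_true * epsilon_true = 249.402 * 0.235862 = 58.82 MPa


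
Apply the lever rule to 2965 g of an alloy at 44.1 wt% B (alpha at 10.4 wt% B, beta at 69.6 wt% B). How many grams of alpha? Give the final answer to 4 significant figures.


f_alpha = (C_beta - C0) / (C_beta - C_alpha)
f_alpha = (69.6 - 44.1) / (69.6 - 10.4) = 0.430743
m_alpha = f_alpha * m_total = 0.430743 * 2965 = 1277 g


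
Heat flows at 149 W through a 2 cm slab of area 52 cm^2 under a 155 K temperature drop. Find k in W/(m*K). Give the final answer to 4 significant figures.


k = Q*L / (A*dT)
L = 0.02 m, A = 5.2e-03 m^2
k = 149 * 0.02 / (5.2e-03 * 155)
k = 3.697 W/(m*K)


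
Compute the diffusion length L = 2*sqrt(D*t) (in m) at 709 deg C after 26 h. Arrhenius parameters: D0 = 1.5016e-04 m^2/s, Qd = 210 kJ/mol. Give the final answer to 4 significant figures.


Step 1: D = D0 * exp(-Qd/(R*T))
T = 982.15 K
D = 1.5016e-04 * exp(-210e3 / (8.314 * 982.15)) = 1.01746e-15 m^2/s
Step 2: L = 2*sqrt(D*t)
t = 26 h = 93600 s
L = 2*sqrt(1.01746e-15 * 93600) = 1.952e-05 m


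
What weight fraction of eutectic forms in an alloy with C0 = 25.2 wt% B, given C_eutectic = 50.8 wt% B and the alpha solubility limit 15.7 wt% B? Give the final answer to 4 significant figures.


f_primary = (C_e - C0) / (C_e - C_alpha_max)
f_primary = (50.8 - 25.2) / (50.8 - 15.7)
f_primary = 0.729345
f_eutectic = 1 - 0.729345 = 0.2707


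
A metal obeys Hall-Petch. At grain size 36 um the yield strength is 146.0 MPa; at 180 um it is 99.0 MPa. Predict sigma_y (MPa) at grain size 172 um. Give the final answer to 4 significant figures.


sigma_y = sigma0 + k / sqrt(d)
1/sqrt(d1) = 1/sqrt(3.6e-05) = 166.667;  1/sqrt(d2) = 74.5356
k = (sigma1 - sigma2) / (1/sqrt(d1) - 1/sqrt(d2)) = (146.0 - 99.0) / (166.667 - 74.5356) = 0.510143 MPa*m^0.5
sigma0 = sigma1 - k/sqrt(d1) = 146.0 - 0.510143*166.667 = 60.9762 MPa
sigma_y(d3) = 60.9762 + 0.510143 / sqrt(1.72e-04) = 99.87 MPa


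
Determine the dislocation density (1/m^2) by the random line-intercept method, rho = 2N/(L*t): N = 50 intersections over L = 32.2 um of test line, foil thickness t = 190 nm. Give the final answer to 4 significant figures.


rho = 2N / (L * t)
L = 32.2 um = 3.22e-05 m, t = 190 nm = 1.9e-07 m
rho = 2 * 50 / (3.22e-05 * 1.9e-07)
rho = 1.635e+13 1/m^2


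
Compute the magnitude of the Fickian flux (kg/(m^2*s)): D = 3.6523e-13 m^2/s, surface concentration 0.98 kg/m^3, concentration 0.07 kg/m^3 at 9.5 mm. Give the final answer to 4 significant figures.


J = -D * (dC/dx) = D * (C1 - C2) / dx
J = 3.6523e-13 * (0.98 - 0.07) / 9.5e-03
J = 3.499e-11 kg/(m^2*s)


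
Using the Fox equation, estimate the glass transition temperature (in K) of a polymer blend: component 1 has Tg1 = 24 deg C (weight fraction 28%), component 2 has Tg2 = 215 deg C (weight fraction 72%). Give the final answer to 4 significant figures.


1/Tg = w1/Tg1 + w2/Tg2 (in Kelvin)
Tg1 = 297.15 K, Tg2 = 488.15 K
1/Tg = 0.28/297.15 + 0.72/488.15
Tg = 413.7 K


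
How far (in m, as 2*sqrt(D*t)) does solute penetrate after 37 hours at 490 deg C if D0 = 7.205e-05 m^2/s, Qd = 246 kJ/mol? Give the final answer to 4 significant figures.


Step 1: D = D0 * exp(-Qd/(R*T))
T = 763.15 K
D = 7.205e-05 * exp(-246e3 / (8.314 * 763.15)) = 1.04541e-21 m^2/s
Step 2: L = 2*sqrt(D*t)
t = 37 h = 133200 s
L = 2*sqrt(1.04541e-21 * 133200) = 2.36e-08 m


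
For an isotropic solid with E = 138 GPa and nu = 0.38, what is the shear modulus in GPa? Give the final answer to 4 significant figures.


G = E / (2*(1+nu))
G = 138 / (2*(1+0.38))
G = 50 GPa


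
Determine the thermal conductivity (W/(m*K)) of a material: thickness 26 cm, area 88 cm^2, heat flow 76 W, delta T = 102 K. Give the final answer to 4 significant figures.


k = Q*L / (A*dT)
L = 0.26 m, A = 8.8e-03 m^2
k = 76 * 0.26 / (8.8e-03 * 102)
k = 22.01 W/(m*K)


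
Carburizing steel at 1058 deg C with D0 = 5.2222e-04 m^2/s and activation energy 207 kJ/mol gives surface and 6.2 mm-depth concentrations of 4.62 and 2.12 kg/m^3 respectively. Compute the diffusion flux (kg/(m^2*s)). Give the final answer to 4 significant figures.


Step 1: D = D0 * exp(-Qd/(R*T))
T = 1058 + 273.15 = 1331.15 K
D = 5.2222e-04 * exp(-207e3 / (8.314 * 1331.15)) = 3.93397e-12 m^2/s
Step 2: J = D * (C1 - C2) / dx
J = 3.93397e-12 * (4.62 - 2.12) / 6.2e-03
J = 1.586e-09 kg/(m^2*s)


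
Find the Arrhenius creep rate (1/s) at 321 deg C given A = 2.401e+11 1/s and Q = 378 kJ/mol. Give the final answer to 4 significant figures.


rate = A * exp(-Q / (R*T))
T = 321 + 273.15 = 594.15 K
rate = 2.401e+11 * exp(-378e3 / (8.314 * 594.15))
rate = 1.404e-22 1/s


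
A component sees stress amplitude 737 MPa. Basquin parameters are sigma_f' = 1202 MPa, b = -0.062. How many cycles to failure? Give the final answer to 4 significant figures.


sigma_a = sigma_f' * (2*Nf)^b
2*Nf = (sigma_a / sigma_f')^(1/b)
2*Nf = (737 / 1202)^(1/-0.062)
2*Nf = 2669.33
Nf = 1335 cycles


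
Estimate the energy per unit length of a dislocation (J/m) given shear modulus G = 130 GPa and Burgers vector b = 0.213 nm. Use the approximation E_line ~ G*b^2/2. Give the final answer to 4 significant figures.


E = G*b^2/2
b = 0.213 nm = 2.13e-10 m
G = 130 GPa = 1.3e+11 Pa
E = 0.5 * 1.3e+11 * (2.13e-10)^2
E = 2.949e-09 J/m


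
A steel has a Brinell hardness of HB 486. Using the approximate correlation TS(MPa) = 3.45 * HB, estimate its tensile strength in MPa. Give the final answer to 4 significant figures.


TS (MPa) = 3.45 * HB
TS = 3.45 * 486
TS = 1677 MPa


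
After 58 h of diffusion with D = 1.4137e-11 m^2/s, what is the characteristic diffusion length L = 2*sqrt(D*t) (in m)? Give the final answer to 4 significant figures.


t = 58 hr = 208800 s
Diffusion length = 2*sqrt(D*t)
= 2*sqrt(1.4137e-11 * 208800)
= 3.436e-03 m


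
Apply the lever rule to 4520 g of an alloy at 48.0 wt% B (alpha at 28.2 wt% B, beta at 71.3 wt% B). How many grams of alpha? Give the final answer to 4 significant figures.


f_alpha = (C_beta - C0) / (C_beta - C_alpha)
f_alpha = (71.3 - 48.0) / (71.3 - 28.2) = 0.540603
m_alpha = f_alpha * m_total = 0.540603 * 4520 = 2444 g


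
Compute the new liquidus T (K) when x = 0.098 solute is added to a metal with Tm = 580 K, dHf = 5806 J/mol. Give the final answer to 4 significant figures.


dT = R*Tm^2*x / dHf
dT = 8.314 * 580^2 * 0.098 / 5806
dT = 47.2079 K
T_new = 580 - 47.2079 = 532.8 K


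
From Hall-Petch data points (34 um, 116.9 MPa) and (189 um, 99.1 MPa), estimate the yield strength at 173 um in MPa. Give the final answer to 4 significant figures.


sigma_y = sigma0 + k / sqrt(d)
1/sqrt(d1) = 1/sqrt(3.4e-05) = 171.499;  1/sqrt(d2) = 72.7393
k = (sigma1 - sigma2) / (1/sqrt(d1) - 1/sqrt(d2)) = (116.9 - 99.1) / (171.499 - 72.7393) = 0.180236 MPa*m^0.5
sigma0 = sigma1 - k/sqrt(d1) = 116.9 - 0.180236*171.499 = 85.9897 MPa
sigma_y(d3) = 85.9897 + 0.180236 / sqrt(1.73e-04) = 99.69 MPa


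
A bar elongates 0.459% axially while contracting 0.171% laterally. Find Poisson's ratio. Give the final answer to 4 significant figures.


nu = -epsilon_lat / epsilon_axial
Lateral strain is contraction (negative), so using magnitudes:
nu = 0.171 / 0.459
nu = 0.3725


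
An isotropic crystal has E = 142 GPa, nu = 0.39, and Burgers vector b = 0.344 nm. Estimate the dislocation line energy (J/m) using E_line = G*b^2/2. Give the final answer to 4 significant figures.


Step 1: G = E / (2*(1+nu))
G = 142 / (2*(1+0.39)) = 51.0791 GPa = 5.10791e+10 Pa
Step 2: E_line = G*b^2/2
b = 0.344 nm = 3.44e-10 m
E_line = 0.5 * 5.10791e+10 * (3.44e-10)^2 = 3.022e-09 J/m


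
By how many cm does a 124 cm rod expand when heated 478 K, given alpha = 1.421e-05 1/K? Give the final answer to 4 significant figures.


dL = L0 * alpha * dT
dL = 124 * 1.421e-05 * 478
dL = 0.8423 cm


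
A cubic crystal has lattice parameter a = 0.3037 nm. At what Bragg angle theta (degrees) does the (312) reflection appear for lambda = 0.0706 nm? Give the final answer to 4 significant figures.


d = a / sqrt(h^2+k^2+l^2)
d = 0.3037 / sqrt(14) = 0.0811672 nm
lambda = 2*d*sin(theta)  =>  sin(theta) = lambda / (2*d)
sin(theta) = 0.0706 / (2 * 0.0811672) = 0.434905
theta = 25.78 deg


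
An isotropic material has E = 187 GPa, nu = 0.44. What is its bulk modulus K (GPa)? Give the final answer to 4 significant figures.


K = E / (3*(1-2*nu))
K = 187 / (3*(1-2*0.44))
K = 519.4 GPa


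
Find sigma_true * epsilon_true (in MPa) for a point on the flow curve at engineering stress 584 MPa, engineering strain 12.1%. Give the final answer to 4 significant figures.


sigma_true = sigma_eng * (1 + epsilon_eng)
sigma_true = 584 * (1 + 0.121) = 654.664 MPa
epsilon_true = ln(1 + epsilon_eng)
epsilon_true = ln(1 + 0.121) = 0.114221
sigma_true * epsilon_true = 654.664 * 0.114221 = 74.78 MPa


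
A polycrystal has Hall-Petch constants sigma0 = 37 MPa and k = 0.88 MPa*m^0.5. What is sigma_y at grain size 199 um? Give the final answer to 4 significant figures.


sigma_y = sigma0 + k / sqrt(d)
d = 199 um = 1.99e-04 m
sigma_y = 37 + 0.88 / sqrt(1.99e-04)
sigma_y = 99.38 MPa


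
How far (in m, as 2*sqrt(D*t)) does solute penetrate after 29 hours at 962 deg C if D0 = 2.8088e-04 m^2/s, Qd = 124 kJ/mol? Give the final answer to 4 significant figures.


Step 1: D = D0 * exp(-Qd/(R*T))
T = 1235.15 K
D = 2.8088e-04 * exp(-124e3 / (8.314 * 1235.15)) = 1.60087e-09 m^2/s
Step 2: L = 2*sqrt(D*t)
t = 29 h = 104400 s
L = 2*sqrt(1.60087e-09 * 104400) = 0.02586 m


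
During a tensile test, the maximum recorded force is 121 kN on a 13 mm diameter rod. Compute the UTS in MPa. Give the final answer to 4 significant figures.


A0 = pi*(d/2)^2 = pi*(13/2)^2 = 132.732 mm^2
UTS = F_max / A0 = 121*1000 / 132.732
UTS = 911.6 MPa


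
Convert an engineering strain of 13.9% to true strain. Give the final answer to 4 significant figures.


epsilon_true = ln(1 + epsilon_eng)
epsilon_true = ln(1 + 0.139)
epsilon_true = 0.1302


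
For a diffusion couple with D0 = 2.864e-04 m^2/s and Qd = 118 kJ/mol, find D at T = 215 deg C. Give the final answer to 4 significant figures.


D = D0 * exp(-Qd / (R*T))
T = 488.15 K
D = 2.864e-04 * exp(-118e3 / (8.314 * 488.15))
D = 6.759e-17 m^2/s


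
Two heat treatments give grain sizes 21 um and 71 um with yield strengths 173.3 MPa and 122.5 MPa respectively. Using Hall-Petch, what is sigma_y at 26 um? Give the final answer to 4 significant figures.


sigma_y = sigma0 + k / sqrt(d)
1/sqrt(d1) = 1/sqrt(2.1e-05) = 218.218;  1/sqrt(d2) = 118.678
k = (sigma1 - sigma2) / (1/sqrt(d1) - 1/sqrt(d2)) = (173.3 - 122.5) / (218.218 - 118.678) = 0.510349 MPa*m^0.5
sigma0 = sigma1 - k/sqrt(d1) = 173.3 - 0.510349*218.218 = 61.9327 MPa
sigma_y(d3) = 61.9327 + 0.510349 / sqrt(2.6e-05) = 162 MPa


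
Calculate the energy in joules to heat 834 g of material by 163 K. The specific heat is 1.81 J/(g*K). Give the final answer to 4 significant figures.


Q = m * cp * dT
Q = 834 * 1.81 * 163
Q = 246100 J


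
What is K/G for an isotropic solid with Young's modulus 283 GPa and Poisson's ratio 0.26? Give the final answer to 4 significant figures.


G = E / (2*(1+nu))
G = 283 / (2*(1+0.26)) = 112.302 GPa
K = E / (3*(1-2*nu))
K = 283 / (3*(1-2*0.26)) = 196.528 GPa
K/G = 196.528 / 112.302 = 1.75


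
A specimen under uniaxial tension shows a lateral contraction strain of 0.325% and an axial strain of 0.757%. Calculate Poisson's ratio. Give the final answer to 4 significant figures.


nu = -epsilon_lat / epsilon_axial
Lateral strain is contraction (negative), so using magnitudes:
nu = 0.325 / 0.757
nu = 0.4293


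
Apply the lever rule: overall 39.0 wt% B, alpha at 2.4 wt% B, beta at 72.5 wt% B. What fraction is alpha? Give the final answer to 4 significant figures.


f_alpha = (C_beta - C0) / (C_beta - C_alpha)
f_alpha = (72.5 - 39.0) / (72.5 - 2.4)
f_alpha = 0.4779


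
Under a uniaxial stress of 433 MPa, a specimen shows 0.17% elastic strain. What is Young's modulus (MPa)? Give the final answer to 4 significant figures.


E = sigma / epsilon
epsilon = 0.17% = 1.7e-03
E = 433 / 1.7e-03
E = 254700 MPa


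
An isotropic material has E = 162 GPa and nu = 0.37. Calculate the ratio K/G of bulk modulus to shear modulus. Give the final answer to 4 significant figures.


G = E / (2*(1+nu))
G = 162 / (2*(1+0.37)) = 59.1241 GPa
K = E / (3*(1-2*nu))
K = 162 / (3*(1-2*0.37)) = 207.692 GPa
K/G = 207.692 / 59.1241 = 3.513


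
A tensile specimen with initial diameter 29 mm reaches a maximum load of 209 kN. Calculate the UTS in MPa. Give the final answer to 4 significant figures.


A0 = pi*(d/2)^2 = pi*(29/2)^2 = 660.52 mm^2
UTS = F_max / A0 = 209*1000 / 660.52
UTS = 316.4 MPa


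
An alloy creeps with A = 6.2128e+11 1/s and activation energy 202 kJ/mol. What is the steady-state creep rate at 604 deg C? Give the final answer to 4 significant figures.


rate = A * exp(-Q / (R*T))
T = 604 + 273.15 = 877.15 K
rate = 6.2128e+11 * exp(-202e3 / (8.314 * 877.15))
rate = 0.5803 1/s


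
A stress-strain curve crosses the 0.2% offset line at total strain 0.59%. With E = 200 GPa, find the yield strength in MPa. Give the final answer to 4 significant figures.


Offset strain = 0.002
Elastic strain at yield = total_strain - offset = 5.9e-03 - 0.002 = 3.9e-03
sigma_y = E * elastic_strain = 200000 * 3.9e-03
sigma_y = 780 MPa


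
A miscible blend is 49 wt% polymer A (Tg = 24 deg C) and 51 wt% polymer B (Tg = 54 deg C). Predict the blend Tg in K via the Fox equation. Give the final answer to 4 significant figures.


1/Tg = w1/Tg1 + w2/Tg2 (in Kelvin)
Tg1 = 297.15 K, Tg2 = 327.15 K
1/Tg = 0.49/297.15 + 0.51/327.15
Tg = 311.7 K


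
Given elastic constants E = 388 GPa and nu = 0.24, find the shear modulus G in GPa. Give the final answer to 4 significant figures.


G = E / (2*(1+nu))
G = 388 / (2*(1+0.24))
G = 156.5 GPa


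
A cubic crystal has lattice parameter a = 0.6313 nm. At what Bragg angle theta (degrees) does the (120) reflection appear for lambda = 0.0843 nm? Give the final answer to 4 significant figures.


d = a / sqrt(h^2+k^2+l^2)
d = 0.6313 / sqrt(5) = 0.282326 nm
lambda = 2*d*sin(theta)  =>  sin(theta) = lambda / (2*d)
sin(theta) = 0.0843 / (2 * 0.282326) = 0.149296
theta = 8.586 deg


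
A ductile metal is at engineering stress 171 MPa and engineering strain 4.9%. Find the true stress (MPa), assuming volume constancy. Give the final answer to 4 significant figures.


sigma_true = sigma_eng * (1 + epsilon_eng)
sigma_true = 171 * (1 + 0.049)
sigma_true = 179.4 MPa


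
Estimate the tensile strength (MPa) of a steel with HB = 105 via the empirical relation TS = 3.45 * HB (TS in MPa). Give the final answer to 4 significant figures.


TS (MPa) = 3.45 * HB
TS = 3.45 * 105
TS = 362.3 MPa


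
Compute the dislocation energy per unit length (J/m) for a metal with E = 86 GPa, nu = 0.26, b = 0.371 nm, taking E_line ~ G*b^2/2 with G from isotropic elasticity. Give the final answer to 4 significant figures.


Step 1: G = E / (2*(1+nu))
G = 86 / (2*(1+0.26)) = 34.127 GPa = 3.4127e+10 Pa
Step 2: E_line = G*b^2/2
b = 0.371 nm = 3.71e-10 m
E_line = 0.5 * 3.4127e+10 * (3.71e-10)^2 = 2.349e-09 J/m


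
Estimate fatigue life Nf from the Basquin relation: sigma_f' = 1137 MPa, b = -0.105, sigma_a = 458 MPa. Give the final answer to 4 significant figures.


sigma_a = sigma_f' * (2*Nf)^b
2*Nf = (sigma_a / sigma_f')^(1/b)
2*Nf = (458 / 1137)^(1/-0.105)
2*Nf = 5766.4
Nf = 2883 cycles


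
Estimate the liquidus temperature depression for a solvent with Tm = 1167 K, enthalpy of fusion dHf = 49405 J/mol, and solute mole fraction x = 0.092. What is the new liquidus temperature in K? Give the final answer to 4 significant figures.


dT = R*Tm^2*x / dHf
dT = 8.314 * 1167^2 * 0.092 / 49405
dT = 21.0848 K
T_new = 1167 - 21.0848 = 1146 K


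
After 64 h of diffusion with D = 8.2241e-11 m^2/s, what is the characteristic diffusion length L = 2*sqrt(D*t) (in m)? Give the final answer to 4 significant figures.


t = 64 hr = 230400 s
Diffusion length = 2*sqrt(D*t)
= 2*sqrt(8.2241e-11 * 230400)
= 8.706e-03 m


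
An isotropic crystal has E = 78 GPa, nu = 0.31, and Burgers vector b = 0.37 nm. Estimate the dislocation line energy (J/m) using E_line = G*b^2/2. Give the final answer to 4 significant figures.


Step 1: G = E / (2*(1+nu))
G = 78 / (2*(1+0.31)) = 29.771 GPa = 2.9771e+10 Pa
Step 2: E_line = G*b^2/2
b = 0.37 nm = 3.7e-10 m
E_line = 0.5 * 2.9771e+10 * (3.7e-10)^2 = 2.038e-09 J/m


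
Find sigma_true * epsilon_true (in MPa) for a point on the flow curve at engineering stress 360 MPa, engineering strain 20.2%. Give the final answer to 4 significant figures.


sigma_true = sigma_eng * (1 + epsilon_eng)
sigma_true = 360 * (1 + 0.202) = 432.72 MPa
epsilon_true = ln(1 + epsilon_eng)
epsilon_true = ln(1 + 0.202) = 0.183987
sigma_true * epsilon_true = 432.72 * 0.183987 = 79.61 MPa


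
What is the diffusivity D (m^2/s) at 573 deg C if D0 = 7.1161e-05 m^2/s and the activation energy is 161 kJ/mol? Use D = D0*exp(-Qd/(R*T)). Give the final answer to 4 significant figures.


D = D0 * exp(-Qd / (R*T))
T = 846.15 K
D = 7.1161e-05 * exp(-161e3 / (8.314 * 846.15))
D = 8.185e-15 m^2/s


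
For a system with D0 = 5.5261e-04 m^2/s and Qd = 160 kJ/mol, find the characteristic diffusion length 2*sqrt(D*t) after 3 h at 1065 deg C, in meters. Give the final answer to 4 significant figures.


Step 1: D = D0 * exp(-Qd/(R*T))
T = 1338.15 K
D = 5.5261e-04 * exp(-160e3 / (8.314 * 1338.15)) = 3.13761e-10 m^2/s
Step 2: L = 2*sqrt(D*t)
t = 3 h = 10800 s
L = 2*sqrt(3.13761e-10 * 10800) = 3.682e-03 m


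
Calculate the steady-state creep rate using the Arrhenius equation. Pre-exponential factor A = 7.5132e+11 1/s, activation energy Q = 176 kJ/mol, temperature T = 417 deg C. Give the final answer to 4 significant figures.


rate = A * exp(-Q / (R*T))
T = 417 + 273.15 = 690.15 K
rate = 7.5132e+11 * exp(-176e3 / (8.314 * 690.15))
rate = 0.03586 1/s


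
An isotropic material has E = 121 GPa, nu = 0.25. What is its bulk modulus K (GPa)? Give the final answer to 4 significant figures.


K = E / (3*(1-2*nu))
K = 121 / (3*(1-2*0.25))
K = 80.67 GPa


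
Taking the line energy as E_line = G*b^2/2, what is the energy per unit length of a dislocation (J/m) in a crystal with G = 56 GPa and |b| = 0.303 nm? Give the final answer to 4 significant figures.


E = G*b^2/2
b = 0.303 nm = 3.03e-10 m
G = 56 GPa = 5.6e+10 Pa
E = 0.5 * 5.6e+10 * (3.03e-10)^2
E = 2.571e-09 J/m


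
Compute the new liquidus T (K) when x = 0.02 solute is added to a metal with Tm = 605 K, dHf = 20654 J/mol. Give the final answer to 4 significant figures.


dT = R*Tm^2*x / dHf
dT = 8.314 * 605^2 * 0.02 / 20654
dT = 2.94677 K
T_new = 605 - 2.94677 = 602.1 K


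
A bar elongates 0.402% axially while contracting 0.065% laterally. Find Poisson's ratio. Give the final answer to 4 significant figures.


nu = -epsilon_lat / epsilon_axial
Lateral strain is contraction (negative), so using magnitudes:
nu = 0.065 / 0.402
nu = 0.1617


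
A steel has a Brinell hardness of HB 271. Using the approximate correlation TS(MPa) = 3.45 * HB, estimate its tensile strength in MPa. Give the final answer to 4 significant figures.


TS (MPa) = 3.45 * HB
TS = 3.45 * 271
TS = 935 MPa


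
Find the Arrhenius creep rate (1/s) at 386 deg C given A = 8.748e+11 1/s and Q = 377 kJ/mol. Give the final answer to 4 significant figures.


rate = A * exp(-Q / (R*T))
T = 386 + 273.15 = 659.15 K
rate = 8.748e+11 * exp(-377e3 / (8.314 * 659.15))
rate = 1.162e-18 1/s


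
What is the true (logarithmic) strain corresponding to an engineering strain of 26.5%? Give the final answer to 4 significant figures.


epsilon_true = ln(1 + epsilon_eng)
epsilon_true = ln(1 + 0.265)
epsilon_true = 0.2351


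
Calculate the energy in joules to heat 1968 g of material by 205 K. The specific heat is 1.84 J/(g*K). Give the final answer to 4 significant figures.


Q = m * cp * dT
Q = 1968 * 1.84 * 205
Q = 742300 J


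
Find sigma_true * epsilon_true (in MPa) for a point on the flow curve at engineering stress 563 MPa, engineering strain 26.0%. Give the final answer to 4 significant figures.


sigma_true = sigma_eng * (1 + epsilon_eng)
sigma_true = 563 * (1 + 0.26) = 709.38 MPa
epsilon_true = ln(1 + epsilon_eng)
epsilon_true = ln(1 + 0.26) = 0.231112
sigma_true * epsilon_true = 709.38 * 0.231112 = 163.9 MPa


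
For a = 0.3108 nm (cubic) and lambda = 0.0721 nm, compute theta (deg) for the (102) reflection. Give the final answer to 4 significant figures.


d = a / sqrt(h^2+k^2+l^2)
d = 0.3108 / sqrt(5) = 0.138994 nm
lambda = 2*d*sin(theta)  =>  sin(theta) = lambda / (2*d)
sin(theta) = 0.0721 / (2 * 0.138994) = 0.259364
theta = 15.03 deg


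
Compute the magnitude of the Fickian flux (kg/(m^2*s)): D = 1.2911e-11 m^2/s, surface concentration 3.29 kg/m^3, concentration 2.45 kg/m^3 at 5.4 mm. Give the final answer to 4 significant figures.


J = -D * (dC/dx) = D * (C1 - C2) / dx
J = 1.2911e-11 * (3.29 - 2.45) / 5.4e-03
J = 2.008e-09 kg/(m^2*s)


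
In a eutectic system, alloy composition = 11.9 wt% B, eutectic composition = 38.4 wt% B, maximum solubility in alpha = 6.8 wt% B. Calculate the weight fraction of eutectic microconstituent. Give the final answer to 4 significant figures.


f_primary = (C_e - C0) / (C_e - C_alpha_max)
f_primary = (38.4 - 11.9) / (38.4 - 6.8)
f_primary = 0.838608
f_eutectic = 1 - 0.838608 = 0.1614


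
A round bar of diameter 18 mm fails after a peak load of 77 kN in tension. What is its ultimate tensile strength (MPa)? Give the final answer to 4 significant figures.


A0 = pi*(d/2)^2 = pi*(18/2)^2 = 254.469 mm^2
UTS = F_max / A0 = 77*1000 / 254.469
UTS = 302.6 MPa


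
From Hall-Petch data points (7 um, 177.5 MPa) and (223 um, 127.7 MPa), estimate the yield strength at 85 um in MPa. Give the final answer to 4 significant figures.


sigma_y = sigma0 + k / sqrt(d)
1/sqrt(d1) = 1/sqrt(7e-06) = 377.964;  1/sqrt(d2) = 66.965
k = (sigma1 - sigma2) / (1/sqrt(d1) - 1/sqrt(d2)) = (177.5 - 127.7) / (377.964 - 66.965) = 0.160129 MPa*m^0.5
sigma0 = sigma1 - k/sqrt(d1) = 177.5 - 0.160129*377.964 = 116.977 MPa
sigma_y(d3) = 116.977 + 0.160129 / sqrt(8.5e-05) = 134.3 MPa


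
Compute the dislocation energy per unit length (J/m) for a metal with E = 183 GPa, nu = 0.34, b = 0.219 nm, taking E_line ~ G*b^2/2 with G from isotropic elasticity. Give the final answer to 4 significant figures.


Step 1: G = E / (2*(1+nu))
G = 183 / (2*(1+0.34)) = 68.2836 GPa = 6.82836e+10 Pa
Step 2: E_line = G*b^2/2
b = 0.219 nm = 2.19e-10 m
E_line = 0.5 * 6.82836e+10 * (2.19e-10)^2 = 1.637e-09 J/m


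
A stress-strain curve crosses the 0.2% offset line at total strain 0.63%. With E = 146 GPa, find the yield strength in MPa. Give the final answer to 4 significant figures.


Offset strain = 0.002
Elastic strain at yield = total_strain - offset = 6.3e-03 - 0.002 = 4.3e-03
sigma_y = E * elastic_strain = 146000 * 4.3e-03
sigma_y = 627.8 MPa


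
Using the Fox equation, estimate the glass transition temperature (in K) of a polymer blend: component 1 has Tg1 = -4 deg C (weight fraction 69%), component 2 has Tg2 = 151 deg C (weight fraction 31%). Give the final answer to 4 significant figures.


1/Tg = w1/Tg1 + w2/Tg2 (in Kelvin)
Tg1 = 269.15 K, Tg2 = 424.15 K
1/Tg = 0.69/269.15 + 0.31/424.15
Tg = 303.5 K


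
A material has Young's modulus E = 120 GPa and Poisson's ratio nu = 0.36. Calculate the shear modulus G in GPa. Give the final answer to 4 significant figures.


G = E / (2*(1+nu))
G = 120 / (2*(1+0.36))
G = 44.12 GPa


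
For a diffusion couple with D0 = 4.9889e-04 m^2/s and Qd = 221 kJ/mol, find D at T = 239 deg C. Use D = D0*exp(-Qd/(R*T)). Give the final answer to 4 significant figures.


D = D0 * exp(-Qd / (R*T))
T = 512.15 K
D = 4.9889e-04 * exp(-221e3 / (8.314 * 512.15))
D = 1.436e-26 m^2/s


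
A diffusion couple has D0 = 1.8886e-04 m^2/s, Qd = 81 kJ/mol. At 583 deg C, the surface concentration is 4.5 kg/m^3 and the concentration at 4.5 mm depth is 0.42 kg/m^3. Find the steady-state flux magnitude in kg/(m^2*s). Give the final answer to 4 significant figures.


Step 1: D = D0 * exp(-Qd/(R*T))
T = 583 + 273.15 = 856.15 K
D = 1.8886e-04 * exp(-81e3 / (8.314 * 856.15)) = 2.15806e-09 m^2/s
Step 2: J = D * (C1 - C2) / dx
J = 2.15806e-09 * (4.5 - 0.42) / 4.5e-03
J = 1.957e-06 kg/(m^2*s)


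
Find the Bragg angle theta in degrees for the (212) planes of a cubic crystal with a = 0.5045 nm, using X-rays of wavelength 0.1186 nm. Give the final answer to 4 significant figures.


d = a / sqrt(h^2+k^2+l^2)
d = 0.5045 / sqrt(9) = 0.168167 nm
lambda = 2*d*sin(theta)  =>  sin(theta) = lambda / (2*d)
sin(theta) = 0.1186 / (2 * 0.168167) = 0.352626
theta = 20.65 deg


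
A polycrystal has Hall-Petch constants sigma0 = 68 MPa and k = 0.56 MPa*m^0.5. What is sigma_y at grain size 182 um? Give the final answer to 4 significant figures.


sigma_y = sigma0 + k / sqrt(d)
d = 182 um = 1.82e-04 m
sigma_y = 68 + 0.56 / sqrt(1.82e-04)
sigma_y = 109.5 MPa


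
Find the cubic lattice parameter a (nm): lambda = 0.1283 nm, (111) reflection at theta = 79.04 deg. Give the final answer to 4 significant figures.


d = lambda / (2*sin(theta))
d = 0.1283 / (2*sin(79.04 deg))
d = 0.0653418 nm
a = d * sqrt(h^2+k^2+l^2) = 0.0653418 * sqrt(3)
a = 0.1132 nm


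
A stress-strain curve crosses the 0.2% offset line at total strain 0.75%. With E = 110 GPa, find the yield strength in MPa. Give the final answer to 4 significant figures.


Offset strain = 0.002
Elastic strain at yield = total_strain - offset = 7.5e-03 - 0.002 = 5.5e-03
sigma_y = E * elastic_strain = 110000 * 5.5e-03
sigma_y = 605 MPa


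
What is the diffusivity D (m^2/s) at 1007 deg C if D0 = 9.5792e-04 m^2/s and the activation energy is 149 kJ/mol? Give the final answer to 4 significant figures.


D = D0 * exp(-Qd / (R*T))
T = 1280.15 K
D = 9.5792e-04 * exp(-149e3 / (8.314 * 1280.15))
D = 7.969e-10 m^2/s


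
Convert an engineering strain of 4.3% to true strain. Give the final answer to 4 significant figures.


epsilon_true = ln(1 + epsilon_eng)
epsilon_true = ln(1 + 0.043)
epsilon_true = 0.0421


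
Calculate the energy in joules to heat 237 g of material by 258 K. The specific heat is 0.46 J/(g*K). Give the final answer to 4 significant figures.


Q = m * cp * dT
Q = 237 * 0.46 * 258
Q = 28130 J


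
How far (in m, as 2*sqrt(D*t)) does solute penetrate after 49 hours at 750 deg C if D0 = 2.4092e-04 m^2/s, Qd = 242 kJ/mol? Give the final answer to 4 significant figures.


Step 1: D = D0 * exp(-Qd/(R*T))
T = 1023.15 K
D = 2.4092e-04 * exp(-242e3 / (8.314 * 1023.15)) = 1.0633e-16 m^2/s
Step 2: L = 2*sqrt(D*t)
t = 49 h = 176400 s
L = 2*sqrt(1.0633e-16 * 176400) = 8.662e-06 m


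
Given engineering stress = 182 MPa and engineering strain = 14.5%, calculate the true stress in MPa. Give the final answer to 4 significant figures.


sigma_true = sigma_eng * (1 + epsilon_eng)
sigma_true = 182 * (1 + 0.145)
sigma_true = 208.4 MPa


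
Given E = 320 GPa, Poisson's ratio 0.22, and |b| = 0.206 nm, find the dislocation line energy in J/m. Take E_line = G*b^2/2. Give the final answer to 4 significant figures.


Step 1: G = E / (2*(1+nu))
G = 320 / (2*(1+0.22)) = 131.148 GPa = 1.31148e+11 Pa
Step 2: E_line = G*b^2/2
b = 0.206 nm = 2.06e-10 m
E_line = 0.5 * 1.31148e+11 * (2.06e-10)^2 = 2.783e-09 J/m


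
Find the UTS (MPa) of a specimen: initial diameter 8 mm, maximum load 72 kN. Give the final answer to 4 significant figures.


A0 = pi*(d/2)^2 = pi*(8/2)^2 = 50.2655 mm^2
UTS = F_max / A0 = 72*1000 / 50.2655
UTS = 1432 MPa


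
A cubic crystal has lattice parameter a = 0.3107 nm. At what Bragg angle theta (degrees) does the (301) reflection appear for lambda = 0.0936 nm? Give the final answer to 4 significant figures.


d = a / sqrt(h^2+k^2+l^2)
d = 0.3107 / sqrt(10) = 0.098252 nm
lambda = 2*d*sin(theta)  =>  sin(theta) = lambda / (2*d)
sin(theta) = 0.0936 / (2 * 0.098252) = 0.476326
theta = 28.45 deg


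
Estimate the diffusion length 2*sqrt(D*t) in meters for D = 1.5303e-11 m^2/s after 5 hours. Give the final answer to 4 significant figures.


t = 5 hr = 18000 s
Diffusion length = 2*sqrt(D*t)
= 2*sqrt(1.5303e-11 * 18000)
= 1.05e-03 m


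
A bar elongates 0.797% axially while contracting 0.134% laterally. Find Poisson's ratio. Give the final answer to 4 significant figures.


nu = -epsilon_lat / epsilon_axial
Lateral strain is contraction (negative), so using magnitudes:
nu = 0.134 / 0.797
nu = 0.1681


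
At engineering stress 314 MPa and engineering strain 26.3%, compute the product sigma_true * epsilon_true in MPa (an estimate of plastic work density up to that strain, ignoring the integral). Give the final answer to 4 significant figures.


sigma_true = sigma_eng * (1 + epsilon_eng)
sigma_true = 314 * (1 + 0.263) = 396.582 MPa
epsilon_true = ln(1 + epsilon_eng)
epsilon_true = ln(1 + 0.263) = 0.23349
sigma_true * epsilon_true = 396.582 * 0.23349 = 92.6 MPa


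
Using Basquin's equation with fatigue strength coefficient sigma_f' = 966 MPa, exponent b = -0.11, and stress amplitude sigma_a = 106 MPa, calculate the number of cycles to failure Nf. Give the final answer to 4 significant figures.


sigma_a = sigma_f' * (2*Nf)^b
2*Nf = (sigma_a / sigma_f')^(1/b)
2*Nf = (106 / 966)^(1/-0.11)
2*Nf = 5.3001e+08
Nf = 2.65e+08 cycles


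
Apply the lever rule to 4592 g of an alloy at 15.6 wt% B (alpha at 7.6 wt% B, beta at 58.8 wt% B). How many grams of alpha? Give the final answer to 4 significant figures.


f_alpha = (C_beta - C0) / (C_beta - C_alpha)
f_alpha = (58.8 - 15.6) / (58.8 - 7.6) = 0.84375
m_alpha = f_alpha * m_total = 0.84375 * 4592 = 3875 g


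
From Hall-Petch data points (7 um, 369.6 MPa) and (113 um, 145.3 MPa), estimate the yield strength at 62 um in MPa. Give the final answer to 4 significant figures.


sigma_y = sigma0 + k / sqrt(d)
1/sqrt(d1) = 1/sqrt(7e-06) = 377.964;  1/sqrt(d2) = 94.0721
k = (sigma1 - sigma2) / (1/sqrt(d1) - 1/sqrt(d2)) = (369.6 - 145.3) / (377.964 - 94.0721) = 0.790088 MPa*m^0.5
sigma0 = sigma1 - k/sqrt(d1) = 369.6 - 0.790088*377.964 = 70.9748 MPa
sigma_y(d3) = 70.9748 + 0.790088 / sqrt(6.2e-05) = 171.3 MPa


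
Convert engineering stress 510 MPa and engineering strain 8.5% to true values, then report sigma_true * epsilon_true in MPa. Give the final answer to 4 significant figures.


sigma_true = sigma_eng * (1 + epsilon_eng)
sigma_true = 510 * (1 + 0.085) = 553.35 MPa
epsilon_true = ln(1 + epsilon_eng)
epsilon_true = ln(1 + 0.085) = 0.08158
sigma_true * epsilon_true = 553.35 * 0.08158 = 45.14 MPa


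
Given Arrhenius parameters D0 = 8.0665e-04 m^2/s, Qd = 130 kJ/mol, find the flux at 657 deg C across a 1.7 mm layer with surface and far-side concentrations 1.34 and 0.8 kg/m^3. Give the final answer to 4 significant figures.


Step 1: D = D0 * exp(-Qd/(R*T))
T = 657 + 273.15 = 930.15 K
D = 8.0665e-04 * exp(-130e3 / (8.314 * 930.15)) = 4.03629e-11 m^2/s
Step 2: J = D * (C1 - C2) / dx
J = 4.03629e-11 * (1.34 - 0.8) / 1.7e-03
J = 1.282e-08 kg/(m^2*s)


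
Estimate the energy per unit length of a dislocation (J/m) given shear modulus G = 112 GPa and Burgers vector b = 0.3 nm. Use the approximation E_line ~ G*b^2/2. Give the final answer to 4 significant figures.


E = G*b^2/2
b = 0.3 nm = 3e-10 m
G = 112 GPa = 1.12e+11 Pa
E = 0.5 * 1.12e+11 * (3e-10)^2
E = 5.04e-09 J/m


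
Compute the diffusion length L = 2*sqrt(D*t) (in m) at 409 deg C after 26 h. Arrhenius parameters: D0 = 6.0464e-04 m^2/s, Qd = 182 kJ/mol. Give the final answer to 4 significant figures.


Step 1: D = D0 * exp(-Qd/(R*T))
T = 682.15 K
D = 6.0464e-04 * exp(-182e3 / (8.314 * 682.15)) = 6.99213e-18 m^2/s
Step 2: L = 2*sqrt(D*t)
t = 26 h = 93600 s
L = 2*sqrt(6.99213e-18 * 93600) = 1.618e-06 m


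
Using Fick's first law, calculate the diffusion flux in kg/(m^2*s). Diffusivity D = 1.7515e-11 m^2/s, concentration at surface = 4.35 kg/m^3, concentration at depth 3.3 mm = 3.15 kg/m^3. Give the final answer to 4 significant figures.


J = -D * (dC/dx) = D * (C1 - C2) / dx
J = 1.7515e-11 * (4.35 - 3.15) / 3.3e-03
J = 6.369e-09 kg/(m^2*s)


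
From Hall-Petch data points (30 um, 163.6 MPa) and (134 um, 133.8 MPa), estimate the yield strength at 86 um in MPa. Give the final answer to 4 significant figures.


sigma_y = sigma0 + k / sqrt(d)
1/sqrt(d1) = 1/sqrt(3e-05) = 182.574;  1/sqrt(d2) = 86.3868
k = (sigma1 - sigma2) / (1/sqrt(d1) - 1/sqrt(d2)) = (163.6 - 133.8) / (182.574 - 86.3868) = 0.309812 MPa*m^0.5
sigma0 = sigma1 - k/sqrt(d1) = 163.6 - 0.309812*182.574 = 107.036 MPa
sigma_y(d3) = 107.036 + 0.309812 / sqrt(8.6e-05) = 140.4 MPa


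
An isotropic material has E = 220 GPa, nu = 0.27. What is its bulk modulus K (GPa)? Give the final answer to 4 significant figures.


K = E / (3*(1-2*nu))
K = 220 / (3*(1-2*0.27))
K = 159.4 GPa


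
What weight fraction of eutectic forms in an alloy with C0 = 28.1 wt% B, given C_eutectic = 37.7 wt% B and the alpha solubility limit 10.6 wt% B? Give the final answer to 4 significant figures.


f_primary = (C_e - C0) / (C_e - C_alpha_max)
f_primary = (37.7 - 28.1) / (37.7 - 10.6)
f_primary = 0.354244
f_eutectic = 1 - 0.354244 = 0.6458


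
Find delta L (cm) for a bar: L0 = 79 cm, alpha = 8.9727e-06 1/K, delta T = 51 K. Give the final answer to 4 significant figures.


dL = L0 * alpha * dT
dL = 79 * 8.9727e-06 * 51
dL = 0.03615 cm


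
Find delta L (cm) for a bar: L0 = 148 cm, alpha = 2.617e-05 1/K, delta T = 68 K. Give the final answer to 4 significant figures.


dL = L0 * alpha * dT
dL = 148 * 2.617e-05 * 68
dL = 0.2634 cm


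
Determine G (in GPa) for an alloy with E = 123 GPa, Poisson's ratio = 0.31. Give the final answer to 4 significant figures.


G = E / (2*(1+nu))
G = 123 / (2*(1+0.31))
G = 46.95 GPa


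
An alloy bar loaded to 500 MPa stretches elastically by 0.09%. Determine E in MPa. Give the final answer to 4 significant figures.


E = sigma / epsilon
epsilon = 0.09% = 9e-04
E = 500 / 9e-04
E = 555600 MPa


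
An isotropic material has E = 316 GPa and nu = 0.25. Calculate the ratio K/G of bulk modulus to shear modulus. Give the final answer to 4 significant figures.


G = E / (2*(1+nu))
G = 316 / (2*(1+0.25)) = 126.4 GPa
K = E / (3*(1-2*nu))
K = 316 / (3*(1-2*0.25)) = 210.667 GPa
K/G = 210.667 / 126.4 = 1.667


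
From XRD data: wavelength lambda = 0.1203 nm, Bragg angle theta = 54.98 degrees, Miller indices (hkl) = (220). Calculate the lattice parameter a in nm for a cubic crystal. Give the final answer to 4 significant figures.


d = lambda / (2*sin(theta))
d = 0.1203 / (2*sin(54.98 deg))
d = 0.0734475 nm
a = d * sqrt(h^2+k^2+l^2) = 0.0734475 * sqrt(8)
a = 0.2077 nm


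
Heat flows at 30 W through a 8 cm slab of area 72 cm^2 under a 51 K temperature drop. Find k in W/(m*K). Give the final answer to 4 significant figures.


k = Q*L / (A*dT)
L = 0.08 m, A = 7.2e-03 m^2
k = 30 * 0.08 / (7.2e-03 * 51)
k = 6.536 W/(m*K)


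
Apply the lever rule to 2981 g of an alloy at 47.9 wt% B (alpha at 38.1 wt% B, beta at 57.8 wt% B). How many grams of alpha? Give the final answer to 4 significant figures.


f_alpha = (C_beta - C0) / (C_beta - C_alpha)
f_alpha = (57.8 - 47.9) / (57.8 - 38.1) = 0.502538
m_alpha = f_alpha * m_total = 0.502538 * 2981 = 1498 g


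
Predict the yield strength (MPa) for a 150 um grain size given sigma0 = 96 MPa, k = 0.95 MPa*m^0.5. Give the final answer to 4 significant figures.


sigma_y = sigma0 + k / sqrt(d)
d = 150 um = 1.5e-04 m
sigma_y = 96 + 0.95 / sqrt(1.5e-04)
sigma_y = 173.6 MPa


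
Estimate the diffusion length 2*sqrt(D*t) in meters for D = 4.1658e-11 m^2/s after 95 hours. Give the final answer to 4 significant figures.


t = 95 hr = 342000 s
Diffusion length = 2*sqrt(D*t)
= 2*sqrt(4.1658e-11 * 342000)
= 7.549e-03 m


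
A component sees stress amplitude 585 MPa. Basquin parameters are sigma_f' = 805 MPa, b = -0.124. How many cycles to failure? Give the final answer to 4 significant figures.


sigma_a = sigma_f' * (2*Nf)^b
2*Nf = (sigma_a / sigma_f')^(1/b)
2*Nf = (585 / 805)^(1/-0.124)
2*Nf = 13.124
Nf = 6.562 cycles


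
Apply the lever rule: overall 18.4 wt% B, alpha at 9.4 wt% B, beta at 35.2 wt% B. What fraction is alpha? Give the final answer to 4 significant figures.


f_alpha = (C_beta - C0) / (C_beta - C_alpha)
f_alpha = (35.2 - 18.4) / (35.2 - 9.4)
f_alpha = 0.6512


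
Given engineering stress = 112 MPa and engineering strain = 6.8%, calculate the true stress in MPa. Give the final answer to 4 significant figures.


sigma_true = sigma_eng * (1 + epsilon_eng)
sigma_true = 112 * (1 + 0.068)
sigma_true = 119.6 MPa


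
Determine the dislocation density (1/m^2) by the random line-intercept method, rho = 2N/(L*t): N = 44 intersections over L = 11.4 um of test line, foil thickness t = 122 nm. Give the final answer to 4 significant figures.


rho = 2N / (L * t)
L = 11.4 um = 1.14e-05 m, t = 122 nm = 1.22e-07 m
rho = 2 * 44 / (1.14e-05 * 1.22e-07)
rho = 6.327e+13 1/m^2


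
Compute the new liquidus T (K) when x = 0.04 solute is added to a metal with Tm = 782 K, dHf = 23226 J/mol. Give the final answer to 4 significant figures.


dT = R*Tm^2*x / dHf
dT = 8.314 * 782^2 * 0.04 / 23226
dT = 8.75607 K
T_new = 782 - 8.75607 = 773.2 K


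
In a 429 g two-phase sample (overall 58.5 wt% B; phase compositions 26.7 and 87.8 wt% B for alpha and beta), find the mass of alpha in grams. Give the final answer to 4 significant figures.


f_alpha = (C_beta - C0) / (C_beta - C_alpha)
f_alpha = (87.8 - 58.5) / (87.8 - 26.7) = 0.479542
m_alpha = f_alpha * m_total = 0.479542 * 429 = 205.7 g


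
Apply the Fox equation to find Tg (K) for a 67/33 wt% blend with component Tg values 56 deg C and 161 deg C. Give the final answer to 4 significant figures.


1/Tg = w1/Tg1 + w2/Tg2 (in Kelvin)
Tg1 = 329.15 K, Tg2 = 434.15 K
1/Tg = 0.67/329.15 + 0.33/434.15
Tg = 357.7 K


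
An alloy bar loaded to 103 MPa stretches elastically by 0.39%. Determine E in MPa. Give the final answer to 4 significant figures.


E = sigma / epsilon
epsilon = 0.39% = 3.9e-03
E = 103 / 3.9e-03
E = 26410 MPa


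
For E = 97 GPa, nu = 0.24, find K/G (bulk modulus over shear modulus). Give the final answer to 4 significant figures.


G = E / (2*(1+nu))
G = 97 / (2*(1+0.24)) = 39.1129 GPa
K = E / (3*(1-2*nu))
K = 97 / (3*(1-2*0.24)) = 62.1795 GPa
K/G = 62.1795 / 39.1129 = 1.59


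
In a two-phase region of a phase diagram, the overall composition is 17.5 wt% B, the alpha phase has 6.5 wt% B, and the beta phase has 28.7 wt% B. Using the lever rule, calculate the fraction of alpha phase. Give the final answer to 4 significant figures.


f_alpha = (C_beta - C0) / (C_beta - C_alpha)
f_alpha = (28.7 - 17.5) / (28.7 - 6.5)
f_alpha = 0.5045


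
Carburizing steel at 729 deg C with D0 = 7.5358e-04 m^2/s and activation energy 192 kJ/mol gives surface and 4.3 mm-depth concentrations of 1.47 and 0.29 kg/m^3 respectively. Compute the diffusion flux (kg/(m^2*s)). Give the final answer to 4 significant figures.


Step 1: D = D0 * exp(-Qd/(R*T))
T = 729 + 273.15 = 1002.15 K
D = 7.5358e-04 * exp(-192e3 / (8.314 * 1002.15)) = 7.40003e-14 m^2/s
Step 2: J = D * (C1 - C2) / dx
J = 7.40003e-14 * (1.47 - 0.29) / 4.3e-03
J = 2.031e-11 kg/(m^2*s)


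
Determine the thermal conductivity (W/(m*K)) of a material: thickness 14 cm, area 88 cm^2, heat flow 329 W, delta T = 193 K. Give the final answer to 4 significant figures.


k = Q*L / (A*dT)
L = 0.14 m, A = 8.8e-03 m^2
k = 329 * 0.14 / (8.8e-03 * 193)
k = 27.12 W/(m*K)
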